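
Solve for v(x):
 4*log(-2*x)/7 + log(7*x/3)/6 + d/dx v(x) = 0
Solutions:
 v(x) = C1 - 31*x*log(x)/42 + x*(-24*log(2) - 7*log(7) + 7*log(3) + 31 - 24*I*pi)/42


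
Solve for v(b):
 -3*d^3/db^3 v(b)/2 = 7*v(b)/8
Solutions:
 v(b) = C3*exp(b*(-126^(1/3) + 3*14^(1/3)*3^(2/3))/24)*sin(14^(1/3)*3^(1/6)*b/4) + C4*exp(b*(-126^(1/3) + 3*14^(1/3)*3^(2/3))/24)*cos(14^(1/3)*3^(1/6)*b/4) + C5*exp(-b*(126^(1/3) + 3*14^(1/3)*3^(2/3))/24) + (C1*sin(14^(1/3)*3^(1/6)*b/4) + C2*cos(14^(1/3)*3^(1/6)*b/4))*exp(126^(1/3)*b/12)


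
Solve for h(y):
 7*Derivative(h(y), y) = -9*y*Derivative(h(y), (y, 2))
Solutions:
 h(y) = C1 + C2*y^(2/9)


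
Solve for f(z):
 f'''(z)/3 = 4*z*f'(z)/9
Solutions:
 f(z) = C1 + Integral(C2*airyai(6^(2/3)*z/3) + C3*airybi(6^(2/3)*z/3), z)


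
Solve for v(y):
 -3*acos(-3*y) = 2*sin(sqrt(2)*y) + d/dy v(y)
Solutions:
 v(y) = C1 - 3*y*acos(-3*y) - sqrt(1 - 9*y^2) + sqrt(2)*cos(sqrt(2)*y)


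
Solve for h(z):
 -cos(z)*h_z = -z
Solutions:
 h(z) = C1 + Integral(z/cos(z), z)


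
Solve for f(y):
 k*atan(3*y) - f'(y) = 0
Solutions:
 f(y) = C1 + k*(y*atan(3*y) - log(9*y^2 + 1)/6)


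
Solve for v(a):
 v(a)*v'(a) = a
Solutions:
 v(a) = -sqrt(C1 + a^2)
 v(a) = sqrt(C1 + a^2)


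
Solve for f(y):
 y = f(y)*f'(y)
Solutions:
 f(y) = -sqrt(C1 + y^2)
 f(y) = sqrt(C1 + y^2)


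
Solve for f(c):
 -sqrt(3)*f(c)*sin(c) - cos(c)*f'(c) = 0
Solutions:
 f(c) = C1*cos(c)^(sqrt(3))


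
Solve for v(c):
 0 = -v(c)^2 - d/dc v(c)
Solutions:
 v(c) = 1/(C1 + c)


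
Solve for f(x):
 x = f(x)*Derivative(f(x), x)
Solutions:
 f(x) = -sqrt(C1 + x^2)
 f(x) = sqrt(C1 + x^2)


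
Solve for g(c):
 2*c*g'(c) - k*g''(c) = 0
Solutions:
 g(c) = C1 + C2*erf(c*sqrt(-1/k))/sqrt(-1/k)


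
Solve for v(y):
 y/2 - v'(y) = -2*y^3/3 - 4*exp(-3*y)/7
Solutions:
 v(y) = C1 + y^4/6 + y^2/4 - 4*exp(-3*y)/21


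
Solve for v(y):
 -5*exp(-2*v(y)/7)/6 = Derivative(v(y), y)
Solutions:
 v(y) = 7*log(-sqrt(C1 - 5*y)) - 7*log(21)/2
 v(y) = 7*log(C1 - 5*y)/2 - 7*log(21)/2


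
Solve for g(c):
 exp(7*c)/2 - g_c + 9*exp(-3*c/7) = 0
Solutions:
 g(c) = C1 + exp(7*c)/14 - 21*exp(-3*c/7)


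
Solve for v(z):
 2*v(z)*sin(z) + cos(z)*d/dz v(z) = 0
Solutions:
 v(z) = C1*cos(z)^2


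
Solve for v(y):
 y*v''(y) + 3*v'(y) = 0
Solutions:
 v(y) = C1 + C2/y^2


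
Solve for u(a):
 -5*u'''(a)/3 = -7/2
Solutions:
 u(a) = C1 + C2*a + C3*a^2 + 7*a^3/20


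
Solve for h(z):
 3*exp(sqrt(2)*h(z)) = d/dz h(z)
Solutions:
 h(z) = sqrt(2)*(2*log(-1/(C1 + 3*z)) - log(2))/4


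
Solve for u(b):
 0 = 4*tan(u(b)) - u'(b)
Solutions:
 u(b) = pi - asin(C1*exp(4*b))
 u(b) = asin(C1*exp(4*b))


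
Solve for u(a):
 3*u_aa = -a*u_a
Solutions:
 u(a) = C1 + C2*erf(sqrt(6)*a/6)


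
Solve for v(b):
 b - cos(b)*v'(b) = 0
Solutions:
 v(b) = C1 + Integral(b/cos(b), b)


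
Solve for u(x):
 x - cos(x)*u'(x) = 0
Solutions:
 u(x) = C1 + Integral(x/cos(x), x)


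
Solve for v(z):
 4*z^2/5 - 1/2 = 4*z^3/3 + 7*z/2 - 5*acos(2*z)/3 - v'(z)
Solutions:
 v(z) = C1 + z^4/3 - 4*z^3/15 + 7*z^2/4 - 5*z*acos(2*z)/3 + z/2 + 5*sqrt(1 - 4*z^2)/6


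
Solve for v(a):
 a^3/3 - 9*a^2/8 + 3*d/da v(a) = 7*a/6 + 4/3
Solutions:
 v(a) = C1 - a^4/36 + a^3/8 + 7*a^2/36 + 4*a/9


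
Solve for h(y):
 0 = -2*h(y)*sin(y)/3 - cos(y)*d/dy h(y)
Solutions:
 h(y) = C1*cos(y)^(2/3)


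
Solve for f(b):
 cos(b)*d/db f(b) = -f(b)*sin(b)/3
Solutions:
 f(b) = C1*cos(b)^(1/3)


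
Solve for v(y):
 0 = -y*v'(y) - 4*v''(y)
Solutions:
 v(y) = C1 + C2*erf(sqrt(2)*y/4)


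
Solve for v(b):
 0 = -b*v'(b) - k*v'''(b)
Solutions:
 v(b) = C1 + Integral(C2*airyai(b*(-1/k)^(1/3)) + C3*airybi(b*(-1/k)^(1/3)), b)


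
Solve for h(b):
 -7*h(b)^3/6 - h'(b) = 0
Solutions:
 h(b) = -sqrt(3)*sqrt(-1/(C1 - 7*b))
 h(b) = sqrt(3)*sqrt(-1/(C1 - 7*b))


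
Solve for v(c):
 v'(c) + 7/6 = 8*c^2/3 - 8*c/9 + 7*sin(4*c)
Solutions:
 v(c) = C1 + 8*c^3/9 - 4*c^2/9 - 7*c/6 - 7*cos(4*c)/4


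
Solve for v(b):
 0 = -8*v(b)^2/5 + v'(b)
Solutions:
 v(b) = -5/(C1 + 8*b)


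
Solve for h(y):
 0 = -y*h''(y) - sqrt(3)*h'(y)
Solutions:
 h(y) = C1 + C2*y^(1 - sqrt(3))


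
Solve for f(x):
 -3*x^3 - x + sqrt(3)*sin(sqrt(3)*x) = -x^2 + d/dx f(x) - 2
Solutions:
 f(x) = C1 - 3*x^4/4 + x^3/3 - x^2/2 + 2*x - cos(sqrt(3)*x)


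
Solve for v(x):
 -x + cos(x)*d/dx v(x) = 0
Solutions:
 v(x) = C1 + Integral(x/cos(x), x)


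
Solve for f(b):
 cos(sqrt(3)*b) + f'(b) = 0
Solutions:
 f(b) = C1 - sqrt(3)*sin(sqrt(3)*b)/3


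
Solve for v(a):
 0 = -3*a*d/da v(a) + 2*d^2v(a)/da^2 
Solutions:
 v(a) = C1 + C2*erfi(sqrt(3)*a/2)


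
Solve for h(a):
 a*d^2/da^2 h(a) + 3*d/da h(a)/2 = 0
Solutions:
 h(a) = C1 + C2/sqrt(a)


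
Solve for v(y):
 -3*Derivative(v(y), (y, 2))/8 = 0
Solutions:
 v(y) = C1 + C2*y


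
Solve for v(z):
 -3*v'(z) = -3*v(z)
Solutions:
 v(z) = C1*exp(z)


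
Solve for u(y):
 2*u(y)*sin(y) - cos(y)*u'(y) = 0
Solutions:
 u(y) = C1/cos(y)^2


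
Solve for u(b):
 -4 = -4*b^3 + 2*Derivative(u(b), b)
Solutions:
 u(b) = C1 + b^4/2 - 2*b


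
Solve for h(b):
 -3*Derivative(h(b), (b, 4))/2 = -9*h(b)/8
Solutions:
 h(b) = C1*exp(-sqrt(2)*3^(1/4)*b/2) + C2*exp(sqrt(2)*3^(1/4)*b/2) + C3*sin(sqrt(2)*3^(1/4)*b/2) + C4*cos(sqrt(2)*3^(1/4)*b/2)


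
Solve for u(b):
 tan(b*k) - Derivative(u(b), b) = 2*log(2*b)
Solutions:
 u(b) = C1 - 2*b*log(b) - 2*b*log(2) + 2*b + Piecewise((-log(cos(b*k))/k, Ne(k, 0)), (0, True))


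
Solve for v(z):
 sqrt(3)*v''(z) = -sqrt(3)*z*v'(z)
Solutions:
 v(z) = C1 + C2*erf(sqrt(2)*z/2)


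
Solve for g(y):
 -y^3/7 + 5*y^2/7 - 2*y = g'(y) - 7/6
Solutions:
 g(y) = C1 - y^4/28 + 5*y^3/21 - y^2 + 7*y/6


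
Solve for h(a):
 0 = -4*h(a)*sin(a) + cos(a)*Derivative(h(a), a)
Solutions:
 h(a) = C1/cos(a)^4


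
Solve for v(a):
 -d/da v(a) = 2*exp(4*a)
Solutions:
 v(a) = C1 - exp(4*a)/2


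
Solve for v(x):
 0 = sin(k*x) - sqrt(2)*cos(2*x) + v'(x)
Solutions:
 v(x) = C1 + sqrt(2)*sin(2*x)/2 + cos(k*x)/k


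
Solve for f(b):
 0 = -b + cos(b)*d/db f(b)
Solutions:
 f(b) = C1 + Integral(b/cos(b), b)


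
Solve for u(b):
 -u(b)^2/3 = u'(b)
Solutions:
 u(b) = 3/(C1 + b)


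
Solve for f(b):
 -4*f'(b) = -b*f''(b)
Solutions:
 f(b) = C1 + C2*b^5


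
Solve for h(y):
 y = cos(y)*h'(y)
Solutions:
 h(y) = C1 + Integral(y/cos(y), y)


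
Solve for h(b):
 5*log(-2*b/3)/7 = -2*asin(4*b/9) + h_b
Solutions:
 h(b) = C1 + 5*b*log(-b)/7 + 2*b*asin(4*b/9) - 5*b*log(3)/7 - 5*b/7 + 5*b*log(2)/7 + sqrt(81 - 16*b^2)/2


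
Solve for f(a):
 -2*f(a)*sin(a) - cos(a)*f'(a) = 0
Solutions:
 f(a) = C1*cos(a)^2


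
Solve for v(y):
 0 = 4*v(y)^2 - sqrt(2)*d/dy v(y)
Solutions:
 v(y) = -1/(C1 + 2*sqrt(2)*y)


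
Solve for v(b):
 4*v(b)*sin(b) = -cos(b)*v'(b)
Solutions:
 v(b) = C1*cos(b)^4


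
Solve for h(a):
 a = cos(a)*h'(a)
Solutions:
 h(a) = C1 + Integral(a/cos(a), a)


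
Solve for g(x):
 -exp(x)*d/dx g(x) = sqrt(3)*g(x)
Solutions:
 g(x) = C1*exp(sqrt(3)*exp(-x))


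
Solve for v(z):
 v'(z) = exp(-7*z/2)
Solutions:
 v(z) = C1 - 2*exp(-7*z/2)/7


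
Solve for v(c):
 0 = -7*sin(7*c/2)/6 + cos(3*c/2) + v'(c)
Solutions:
 v(c) = C1 - 2*sin(3*c/2)/3 - cos(7*c/2)/3


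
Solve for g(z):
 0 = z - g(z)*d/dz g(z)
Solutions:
 g(z) = -sqrt(C1 + z^2)
 g(z) = sqrt(C1 + z^2)


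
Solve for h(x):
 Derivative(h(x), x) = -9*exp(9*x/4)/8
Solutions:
 h(x) = C1 - exp(9*x/4)/2


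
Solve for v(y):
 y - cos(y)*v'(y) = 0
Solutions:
 v(y) = C1 + Integral(y/cos(y), y)


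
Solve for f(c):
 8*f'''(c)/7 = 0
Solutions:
 f(c) = C1 + C2*c + C3*c^2


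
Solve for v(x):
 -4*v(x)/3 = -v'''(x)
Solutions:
 v(x) = C3*exp(6^(2/3)*x/3) + (C1*sin(2^(2/3)*3^(1/6)*x/2) + C2*cos(2^(2/3)*3^(1/6)*x/2))*exp(-6^(2/3)*x/6)


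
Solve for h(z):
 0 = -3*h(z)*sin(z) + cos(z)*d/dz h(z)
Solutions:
 h(z) = C1/cos(z)^3


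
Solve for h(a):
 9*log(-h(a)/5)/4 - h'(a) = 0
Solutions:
 -4*Integral(1/(log(-_y) - log(5)), (_y, h(a)))/9 = C1 - a


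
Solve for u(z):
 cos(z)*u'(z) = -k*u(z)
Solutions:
 u(z) = C1*exp(k*(log(sin(z) - 1) - log(sin(z) + 1))/2)


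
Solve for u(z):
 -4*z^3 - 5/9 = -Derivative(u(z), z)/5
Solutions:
 u(z) = C1 + 5*z^4 + 25*z/9


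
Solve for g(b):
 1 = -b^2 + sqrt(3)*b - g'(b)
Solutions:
 g(b) = C1 - b^3/3 + sqrt(3)*b^2/2 - b


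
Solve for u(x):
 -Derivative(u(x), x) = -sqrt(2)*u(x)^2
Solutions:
 u(x) = -1/(C1 + sqrt(2)*x)


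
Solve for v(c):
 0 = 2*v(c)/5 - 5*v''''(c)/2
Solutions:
 v(c) = C1*exp(-sqrt(10)*c/5) + C2*exp(sqrt(10)*c/5) + C3*sin(sqrt(10)*c/5) + C4*cos(sqrt(10)*c/5)


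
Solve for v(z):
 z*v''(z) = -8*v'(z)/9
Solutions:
 v(z) = C1 + C2*z^(1/9)


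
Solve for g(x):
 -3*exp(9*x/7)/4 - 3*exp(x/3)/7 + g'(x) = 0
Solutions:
 g(x) = C1 + 7*exp(9*x/7)/12 + 9*exp(x/3)/7


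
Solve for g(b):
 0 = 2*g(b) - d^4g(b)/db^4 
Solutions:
 g(b) = C1*exp(-2^(1/4)*b) + C2*exp(2^(1/4)*b) + C3*sin(2^(1/4)*b) + C4*cos(2^(1/4)*b)


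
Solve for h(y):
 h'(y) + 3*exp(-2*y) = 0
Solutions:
 h(y) = C1 + 3*exp(-2*y)/2


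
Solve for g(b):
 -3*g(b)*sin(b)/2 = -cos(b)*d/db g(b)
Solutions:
 g(b) = C1/cos(b)^(3/2)


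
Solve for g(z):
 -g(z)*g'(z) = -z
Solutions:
 g(z) = -sqrt(C1 + z^2)
 g(z) = sqrt(C1 + z^2)


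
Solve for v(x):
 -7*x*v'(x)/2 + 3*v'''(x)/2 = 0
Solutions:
 v(x) = C1 + Integral(C2*airyai(3^(2/3)*7^(1/3)*x/3) + C3*airybi(3^(2/3)*7^(1/3)*x/3), x)


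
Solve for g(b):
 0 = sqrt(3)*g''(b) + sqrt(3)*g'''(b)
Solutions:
 g(b) = C1 + C2*b + C3*exp(-b)


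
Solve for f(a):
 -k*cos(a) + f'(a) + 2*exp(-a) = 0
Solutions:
 f(a) = C1 + k*sin(a) + 2*exp(-a)


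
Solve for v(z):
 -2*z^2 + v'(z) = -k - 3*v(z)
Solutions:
 v(z) = C1*exp(-3*z) - k/3 + 2*z^2/3 - 4*z/9 + 4/27


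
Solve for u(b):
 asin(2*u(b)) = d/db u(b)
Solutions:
 Integral(1/asin(2*_y), (_y, u(b))) = C1 + b


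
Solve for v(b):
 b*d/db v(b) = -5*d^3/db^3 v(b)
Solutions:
 v(b) = C1 + Integral(C2*airyai(-5^(2/3)*b/5) + C3*airybi(-5^(2/3)*b/5), b)


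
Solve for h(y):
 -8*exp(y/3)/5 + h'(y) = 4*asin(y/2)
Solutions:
 h(y) = C1 + 4*y*asin(y/2) + 4*sqrt(4 - y^2) + 24*exp(y/3)/5


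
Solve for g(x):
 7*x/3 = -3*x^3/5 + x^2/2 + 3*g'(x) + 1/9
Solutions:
 g(x) = C1 + x^4/20 - x^3/18 + 7*x^2/18 - x/27


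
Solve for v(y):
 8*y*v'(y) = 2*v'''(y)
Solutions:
 v(y) = C1 + Integral(C2*airyai(2^(2/3)*y) + C3*airybi(2^(2/3)*y), y)


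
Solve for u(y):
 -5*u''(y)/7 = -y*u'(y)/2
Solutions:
 u(y) = C1 + C2*erfi(sqrt(35)*y/10)


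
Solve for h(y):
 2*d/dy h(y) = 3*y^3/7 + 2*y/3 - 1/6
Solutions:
 h(y) = C1 + 3*y^4/56 + y^2/6 - y/12


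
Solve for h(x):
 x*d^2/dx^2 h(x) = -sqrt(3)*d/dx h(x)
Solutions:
 h(x) = C1 + C2*x^(1 - sqrt(3))


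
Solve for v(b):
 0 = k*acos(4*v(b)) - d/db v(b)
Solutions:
 Integral(1/acos(4*_y), (_y, v(b))) = C1 + b*k


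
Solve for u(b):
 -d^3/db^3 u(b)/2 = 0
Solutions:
 u(b) = C1 + C2*b + C3*b^2


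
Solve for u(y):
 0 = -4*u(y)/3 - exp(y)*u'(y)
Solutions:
 u(y) = C1*exp(4*exp(-y)/3)


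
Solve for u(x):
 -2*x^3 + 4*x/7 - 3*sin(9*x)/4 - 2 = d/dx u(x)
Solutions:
 u(x) = C1 - x^4/2 + 2*x^2/7 - 2*x + cos(9*x)/12


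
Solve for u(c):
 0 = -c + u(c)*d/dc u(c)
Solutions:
 u(c) = -sqrt(C1 + c^2)
 u(c) = sqrt(C1 + c^2)


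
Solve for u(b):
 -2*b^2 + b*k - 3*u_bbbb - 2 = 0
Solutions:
 u(b) = C1 + C2*b + C3*b^2 + C4*b^3 - b^6/540 + b^5*k/360 - b^4/36


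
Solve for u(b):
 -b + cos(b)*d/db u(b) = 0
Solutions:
 u(b) = C1 + Integral(b/cos(b), b)


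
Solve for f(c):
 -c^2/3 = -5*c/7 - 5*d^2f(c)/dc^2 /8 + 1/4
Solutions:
 f(c) = C1 + C2*c + 2*c^4/45 - 4*c^3/21 + c^2/5


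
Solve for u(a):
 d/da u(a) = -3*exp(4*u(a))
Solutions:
 u(a) = log(-I*(1/(C1 + 12*a))^(1/4))
 u(a) = log(I*(1/(C1 + 12*a))^(1/4))
 u(a) = log(-(1/(C1 + 12*a))^(1/4))
 u(a) = log(1/(C1 + 12*a))/4


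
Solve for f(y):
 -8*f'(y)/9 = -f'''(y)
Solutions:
 f(y) = C1 + C2*exp(-2*sqrt(2)*y/3) + C3*exp(2*sqrt(2)*y/3)


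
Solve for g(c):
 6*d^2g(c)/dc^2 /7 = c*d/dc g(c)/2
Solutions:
 g(c) = C1 + C2*erfi(sqrt(42)*c/12)


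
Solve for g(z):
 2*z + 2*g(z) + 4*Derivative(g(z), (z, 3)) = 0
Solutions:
 g(z) = C3*exp(-2^(2/3)*z/2) - z + (C1*sin(2^(2/3)*sqrt(3)*z/4) + C2*cos(2^(2/3)*sqrt(3)*z/4))*exp(2^(2/3)*z/4)


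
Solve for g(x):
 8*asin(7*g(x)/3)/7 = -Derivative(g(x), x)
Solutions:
 Integral(1/asin(7*_y/3), (_y, g(x))) = C1 - 8*x/7


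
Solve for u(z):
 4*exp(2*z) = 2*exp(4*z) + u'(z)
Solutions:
 u(z) = C1 - exp(4*z)/2 + 2*exp(2*z)


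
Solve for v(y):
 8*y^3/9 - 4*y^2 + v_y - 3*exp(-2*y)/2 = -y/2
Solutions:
 v(y) = C1 - 2*y^4/9 + 4*y^3/3 - y^2/4 - 3*exp(-2*y)/4


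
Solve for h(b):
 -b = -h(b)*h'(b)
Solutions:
 h(b) = -sqrt(C1 + b^2)
 h(b) = sqrt(C1 + b^2)


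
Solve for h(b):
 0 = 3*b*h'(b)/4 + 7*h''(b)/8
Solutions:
 h(b) = C1 + C2*erf(sqrt(21)*b/7)


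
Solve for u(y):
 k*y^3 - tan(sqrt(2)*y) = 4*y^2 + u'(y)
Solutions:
 u(y) = C1 + k*y^4/4 - 4*y^3/3 + sqrt(2)*log(cos(sqrt(2)*y))/2


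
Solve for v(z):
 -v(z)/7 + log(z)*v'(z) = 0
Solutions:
 v(z) = C1*exp(li(z)/7)


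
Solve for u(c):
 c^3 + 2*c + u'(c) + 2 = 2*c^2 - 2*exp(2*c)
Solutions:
 u(c) = C1 - c^4/4 + 2*c^3/3 - c^2 - 2*c - exp(2*c)


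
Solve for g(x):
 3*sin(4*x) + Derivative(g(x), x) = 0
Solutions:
 g(x) = C1 + 3*cos(4*x)/4


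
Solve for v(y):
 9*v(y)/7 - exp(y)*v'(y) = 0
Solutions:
 v(y) = C1*exp(-9*exp(-y)/7)


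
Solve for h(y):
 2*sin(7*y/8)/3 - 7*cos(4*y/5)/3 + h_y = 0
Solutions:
 h(y) = C1 + 35*sin(4*y/5)/12 + 16*cos(7*y/8)/21


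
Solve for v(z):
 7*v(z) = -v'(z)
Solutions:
 v(z) = C1*exp(-7*z)


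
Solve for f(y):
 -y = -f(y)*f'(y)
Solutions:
 f(y) = -sqrt(C1 + y^2)
 f(y) = sqrt(C1 + y^2)


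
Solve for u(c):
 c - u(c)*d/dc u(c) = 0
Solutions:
 u(c) = -sqrt(C1 + c^2)
 u(c) = sqrt(C1 + c^2)


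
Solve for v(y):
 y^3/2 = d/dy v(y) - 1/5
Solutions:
 v(y) = C1 + y^4/8 + y/5


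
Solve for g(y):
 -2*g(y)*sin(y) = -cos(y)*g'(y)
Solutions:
 g(y) = C1/cos(y)^2


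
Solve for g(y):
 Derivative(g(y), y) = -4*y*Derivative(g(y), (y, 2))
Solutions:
 g(y) = C1 + C2*y^(3/4)


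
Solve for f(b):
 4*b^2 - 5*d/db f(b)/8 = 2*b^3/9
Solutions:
 f(b) = C1 - 4*b^4/45 + 32*b^3/15


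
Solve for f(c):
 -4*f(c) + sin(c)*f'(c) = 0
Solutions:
 f(c) = C1*(cos(c)^2 - 2*cos(c) + 1)/(cos(c)^2 + 2*cos(c) + 1)


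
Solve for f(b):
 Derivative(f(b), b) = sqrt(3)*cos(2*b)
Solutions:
 f(b) = C1 + sqrt(3)*sin(2*b)/2


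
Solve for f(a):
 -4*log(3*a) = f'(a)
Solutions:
 f(a) = C1 - 4*a*log(a) - a*log(81) + 4*a


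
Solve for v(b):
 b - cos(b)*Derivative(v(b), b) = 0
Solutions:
 v(b) = C1 + Integral(b/cos(b), b)


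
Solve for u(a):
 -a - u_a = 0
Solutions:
 u(a) = C1 - a^2/2


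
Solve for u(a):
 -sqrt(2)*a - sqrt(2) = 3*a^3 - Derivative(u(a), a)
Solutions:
 u(a) = C1 + 3*a^4/4 + sqrt(2)*a^2/2 + sqrt(2)*a


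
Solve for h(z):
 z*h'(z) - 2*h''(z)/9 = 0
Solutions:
 h(z) = C1 + C2*erfi(3*z/2)


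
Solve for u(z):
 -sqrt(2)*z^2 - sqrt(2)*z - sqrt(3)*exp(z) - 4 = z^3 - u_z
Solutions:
 u(z) = C1 + z^4/4 + sqrt(2)*z^3/3 + sqrt(2)*z^2/2 + 4*z + sqrt(3)*exp(z)


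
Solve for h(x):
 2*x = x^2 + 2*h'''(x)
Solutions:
 h(x) = C1 + C2*x + C3*x^2 - x^5/120 + x^4/24


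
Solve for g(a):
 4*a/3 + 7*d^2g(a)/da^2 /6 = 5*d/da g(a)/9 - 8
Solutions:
 g(a) = C1 + C2*exp(10*a/21) + 6*a^2/5 + 486*a/25


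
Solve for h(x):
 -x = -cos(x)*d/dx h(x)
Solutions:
 h(x) = C1 + Integral(x/cos(x), x)


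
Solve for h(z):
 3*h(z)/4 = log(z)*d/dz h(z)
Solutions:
 h(z) = C1*exp(3*li(z)/4)


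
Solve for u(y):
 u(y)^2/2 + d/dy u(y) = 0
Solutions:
 u(y) = 2/(C1 + y)


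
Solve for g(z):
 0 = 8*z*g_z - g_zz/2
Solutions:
 g(z) = C1 + C2*erfi(2*sqrt(2)*z)


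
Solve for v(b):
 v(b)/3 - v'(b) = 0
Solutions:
 v(b) = C1*exp(b/3)


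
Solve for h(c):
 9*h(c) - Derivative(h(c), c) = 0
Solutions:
 h(c) = C1*exp(9*c)


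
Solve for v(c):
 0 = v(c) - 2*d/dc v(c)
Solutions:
 v(c) = C1*exp(c/2)


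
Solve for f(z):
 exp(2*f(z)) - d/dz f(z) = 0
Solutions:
 f(z) = log(-sqrt(-1/(C1 + z))) - log(2)/2
 f(z) = log(-1/(C1 + z))/2 - log(2)/2


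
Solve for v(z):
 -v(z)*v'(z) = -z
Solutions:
 v(z) = -sqrt(C1 + z^2)
 v(z) = sqrt(C1 + z^2)


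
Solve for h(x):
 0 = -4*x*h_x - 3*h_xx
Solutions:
 h(x) = C1 + C2*erf(sqrt(6)*x/3)


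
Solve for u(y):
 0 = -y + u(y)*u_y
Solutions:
 u(y) = -sqrt(C1 + y^2)
 u(y) = sqrt(C1 + y^2)


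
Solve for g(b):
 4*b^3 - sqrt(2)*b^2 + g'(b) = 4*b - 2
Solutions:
 g(b) = C1 - b^4 + sqrt(2)*b^3/3 + 2*b^2 - 2*b


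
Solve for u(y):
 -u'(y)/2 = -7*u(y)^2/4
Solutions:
 u(y) = -2/(C1 + 7*y)


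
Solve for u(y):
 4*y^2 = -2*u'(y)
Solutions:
 u(y) = C1 - 2*y^3/3


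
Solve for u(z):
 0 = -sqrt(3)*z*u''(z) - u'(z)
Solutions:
 u(z) = C1 + C2*z^(1 - sqrt(3)/3)


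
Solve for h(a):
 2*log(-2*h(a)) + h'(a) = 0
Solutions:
 Integral(1/(log(-_y) + log(2)), (_y, h(a)))/2 = C1 - a


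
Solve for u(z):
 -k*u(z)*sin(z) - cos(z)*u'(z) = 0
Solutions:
 u(z) = C1*exp(k*log(cos(z)))


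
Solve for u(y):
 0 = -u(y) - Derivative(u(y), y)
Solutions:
 u(y) = C1*exp(-y)


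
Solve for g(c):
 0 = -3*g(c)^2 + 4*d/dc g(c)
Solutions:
 g(c) = -4/(C1 + 3*c)


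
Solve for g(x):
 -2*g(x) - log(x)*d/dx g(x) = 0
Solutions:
 g(x) = C1*exp(-2*li(x))


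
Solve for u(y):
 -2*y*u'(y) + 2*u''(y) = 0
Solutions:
 u(y) = C1 + C2*erfi(sqrt(2)*y/2)


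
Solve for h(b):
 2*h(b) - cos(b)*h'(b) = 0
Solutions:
 h(b) = C1*(sin(b) + 1)/(sin(b) - 1)


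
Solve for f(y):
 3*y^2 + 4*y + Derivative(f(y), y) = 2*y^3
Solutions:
 f(y) = C1 + y^4/2 - y^3 - 2*y^2


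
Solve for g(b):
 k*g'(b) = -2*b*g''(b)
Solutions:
 g(b) = C1 + b^(1 - re(k)/2)*(C2*sin(log(b)*Abs(im(k))/2) + C3*cos(log(b)*im(k)/2))


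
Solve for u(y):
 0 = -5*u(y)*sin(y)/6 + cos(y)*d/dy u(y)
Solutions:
 u(y) = C1/cos(y)^(5/6)


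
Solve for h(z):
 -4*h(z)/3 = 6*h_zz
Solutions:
 h(z) = C1*sin(sqrt(2)*z/3) + C2*cos(sqrt(2)*z/3)


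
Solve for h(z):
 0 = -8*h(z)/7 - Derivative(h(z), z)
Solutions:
 h(z) = C1*exp(-8*z/7)


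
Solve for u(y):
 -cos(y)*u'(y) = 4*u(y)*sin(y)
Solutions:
 u(y) = C1*cos(y)^4


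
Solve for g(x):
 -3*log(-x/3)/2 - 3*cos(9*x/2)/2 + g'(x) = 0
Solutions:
 g(x) = C1 + 3*x*log(-x)/2 - 3*x*log(3)/2 - 3*x/2 + sin(9*x/2)/3


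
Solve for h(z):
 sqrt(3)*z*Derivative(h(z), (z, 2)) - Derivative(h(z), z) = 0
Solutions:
 h(z) = C1 + C2*z^(sqrt(3)/3 + 1)


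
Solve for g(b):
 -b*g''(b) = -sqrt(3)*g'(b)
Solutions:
 g(b) = C1 + C2*b^(1 + sqrt(3))


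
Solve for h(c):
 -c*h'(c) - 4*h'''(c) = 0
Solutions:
 h(c) = C1 + Integral(C2*airyai(-2^(1/3)*c/2) + C3*airybi(-2^(1/3)*c/2), c)


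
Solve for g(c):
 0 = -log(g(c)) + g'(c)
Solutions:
 li(g(c)) = C1 + c


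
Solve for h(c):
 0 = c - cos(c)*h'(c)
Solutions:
 h(c) = C1 + Integral(c/cos(c), c)


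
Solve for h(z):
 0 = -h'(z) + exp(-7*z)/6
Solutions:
 h(z) = C1 - exp(-7*z)/42


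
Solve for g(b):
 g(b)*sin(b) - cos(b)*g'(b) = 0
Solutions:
 g(b) = C1/cos(b)


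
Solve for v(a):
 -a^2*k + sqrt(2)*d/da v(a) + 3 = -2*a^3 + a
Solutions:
 v(a) = C1 - sqrt(2)*a^4/4 + sqrt(2)*a^3*k/6 + sqrt(2)*a^2/4 - 3*sqrt(2)*a/2


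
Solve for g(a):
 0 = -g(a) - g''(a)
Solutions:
 g(a) = C1*sin(a) + C2*cos(a)


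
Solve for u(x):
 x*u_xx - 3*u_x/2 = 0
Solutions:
 u(x) = C1 + C2*x^(5/2)


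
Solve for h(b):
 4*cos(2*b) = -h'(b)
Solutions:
 h(b) = C1 - 2*sin(2*b)


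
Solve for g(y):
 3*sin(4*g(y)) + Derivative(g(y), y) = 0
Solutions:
 g(y) = -acos((-C1 - exp(24*y))/(C1 - exp(24*y)))/4 + pi/2
 g(y) = acos((-C1 - exp(24*y))/(C1 - exp(24*y)))/4


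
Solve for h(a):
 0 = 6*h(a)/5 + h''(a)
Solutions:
 h(a) = C1*sin(sqrt(30)*a/5) + C2*cos(sqrt(30)*a/5)


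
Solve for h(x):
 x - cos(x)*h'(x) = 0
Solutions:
 h(x) = C1 + Integral(x/cos(x), x)


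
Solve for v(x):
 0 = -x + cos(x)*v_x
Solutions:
 v(x) = C1 + Integral(x/cos(x), x)


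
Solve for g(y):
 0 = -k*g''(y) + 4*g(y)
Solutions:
 g(y) = C1*exp(-2*y*sqrt(1/k)) + C2*exp(2*y*sqrt(1/k))


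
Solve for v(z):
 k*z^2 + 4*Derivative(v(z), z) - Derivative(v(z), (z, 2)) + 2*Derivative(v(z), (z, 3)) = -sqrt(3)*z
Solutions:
 v(z) = C1 - k*z^3/12 - k*z^2/16 + 7*k*z/32 - sqrt(3)*z^2/8 - sqrt(3)*z/16 + (C2*sin(sqrt(31)*z/4) + C3*cos(sqrt(31)*z/4))*exp(z/4)


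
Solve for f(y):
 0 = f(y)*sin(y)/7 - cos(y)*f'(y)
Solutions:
 f(y) = C1/cos(y)^(1/7)


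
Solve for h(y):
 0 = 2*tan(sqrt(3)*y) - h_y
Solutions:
 h(y) = C1 - 2*sqrt(3)*log(cos(sqrt(3)*y))/3


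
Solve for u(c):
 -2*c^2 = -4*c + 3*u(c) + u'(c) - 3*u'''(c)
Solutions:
 u(c) = C1*exp(-2^(1/3)*c*(2/(5*sqrt(29) + 27)^(1/3) + 2^(1/3)*(5*sqrt(29) + 27)^(1/3))/12)*sin(2^(1/3)*sqrt(3)*c*(-2^(1/3)*(5*sqrt(29) + 27)^(1/3) + 2/(5*sqrt(29) + 27)^(1/3))/12) + C2*exp(-2^(1/3)*c*(2/(5*sqrt(29) + 27)^(1/3) + 2^(1/3)*(5*sqrt(29) + 27)^(1/3))/12)*cos(2^(1/3)*sqrt(3)*c*(-2^(1/3)*(5*sqrt(29) + 27)^(1/3) + 2/(5*sqrt(29) + 27)^(1/3))/12) + C3*exp(2^(1/3)*c*(2/(5*sqrt(29) + 27)^(1/3) + 2^(1/3)*(5*sqrt(29) + 27)^(1/3))/6) - 2*c^2/3 + 16*c/9 - 16/27


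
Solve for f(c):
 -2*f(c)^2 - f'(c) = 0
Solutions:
 f(c) = 1/(C1 + 2*c)


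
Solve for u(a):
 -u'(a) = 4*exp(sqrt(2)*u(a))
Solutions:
 u(a) = sqrt(2)*(2*log(1/(C1 + 4*a)) - log(2))/4


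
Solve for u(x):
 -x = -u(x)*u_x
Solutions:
 u(x) = -sqrt(C1 + x^2)
 u(x) = sqrt(C1 + x^2)


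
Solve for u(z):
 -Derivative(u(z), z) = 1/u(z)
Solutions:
 u(z) = -sqrt(C1 - 2*z)
 u(z) = sqrt(C1 - 2*z)


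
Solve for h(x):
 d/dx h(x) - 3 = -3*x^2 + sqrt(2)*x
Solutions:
 h(x) = C1 - x^3 + sqrt(2)*x^2/2 + 3*x


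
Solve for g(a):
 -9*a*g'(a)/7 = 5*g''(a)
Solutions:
 g(a) = C1 + C2*erf(3*sqrt(70)*a/70)


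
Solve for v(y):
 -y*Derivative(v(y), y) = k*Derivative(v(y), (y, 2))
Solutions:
 v(y) = C1 + C2*sqrt(k)*erf(sqrt(2)*y*sqrt(1/k)/2)


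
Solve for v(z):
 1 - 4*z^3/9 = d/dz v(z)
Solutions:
 v(z) = C1 - z^4/9 + z


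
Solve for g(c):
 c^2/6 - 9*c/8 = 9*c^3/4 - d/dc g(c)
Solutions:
 g(c) = C1 + 9*c^4/16 - c^3/18 + 9*c^2/16


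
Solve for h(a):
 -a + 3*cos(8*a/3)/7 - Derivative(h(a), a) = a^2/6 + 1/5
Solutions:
 h(a) = C1 - a^3/18 - a^2/2 - a/5 + 9*sin(8*a/3)/56


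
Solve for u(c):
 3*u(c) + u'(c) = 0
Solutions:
 u(c) = C1*exp(-3*c)


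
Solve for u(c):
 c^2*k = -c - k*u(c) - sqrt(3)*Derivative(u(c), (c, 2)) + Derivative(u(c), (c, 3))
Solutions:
 u(c) = C1*exp(c*(-3^(1/3)*(-9*k/2 + sqrt((9*k + 2*sqrt(3))^2 - 12)/2 - sqrt(3))^(1/3) + sqrt(3) - 3^(2/3)/(-9*k/2 + sqrt((9*k + 2*sqrt(3))^2 - 12)/2 - sqrt(3))^(1/3))/3) + C2*exp(c*(3^(1/3)*(-9*k/2 + sqrt((9*k + 2*sqrt(3))^2 - 12)/2 - sqrt(3))^(1/3)/6 - 3^(5/6)*I*(-9*k/2 + sqrt((9*k + 2*sqrt(3))^2 - 12)/2 - sqrt(3))^(1/3)/6 + sqrt(3)/3 - 2/((-3^(1/3) + 3^(5/6)*I)*(-9*k/2 + sqrt((9*k + 2*sqrt(3))^2 - 12)/2 - sqrt(3))^(1/3)))) + C3*exp(c*(3^(1/3)*(-9*k/2 + sqrt((9*k + 2*sqrt(3))^2 - 12)/2 - sqrt(3))^(1/3)/6 + 3^(5/6)*I*(-9*k/2 + sqrt((9*k + 2*sqrt(3))^2 - 12)/2 - sqrt(3))^(1/3)/6 + sqrt(3)/3 + 2/((3^(1/3) + 3^(5/6)*I)*(-9*k/2 + sqrt((9*k + 2*sqrt(3))^2 - 12)/2 - sqrt(3))^(1/3)))) - c^2 - c/k + 2*sqrt(3)/k


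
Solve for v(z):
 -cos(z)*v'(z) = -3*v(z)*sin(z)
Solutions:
 v(z) = C1/cos(z)^3


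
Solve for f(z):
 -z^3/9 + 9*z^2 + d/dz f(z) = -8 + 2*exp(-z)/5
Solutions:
 f(z) = C1 + z^4/36 - 3*z^3 - 8*z - 2*exp(-z)/5


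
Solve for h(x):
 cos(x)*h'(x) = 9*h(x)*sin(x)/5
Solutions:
 h(x) = C1/cos(x)^(9/5)


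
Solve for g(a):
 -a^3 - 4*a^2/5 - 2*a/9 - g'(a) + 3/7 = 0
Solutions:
 g(a) = C1 - a^4/4 - 4*a^3/15 - a^2/9 + 3*a/7


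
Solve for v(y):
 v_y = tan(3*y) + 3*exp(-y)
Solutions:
 v(y) = C1 + log(tan(3*y)^2 + 1)/6 - 3*exp(-y)


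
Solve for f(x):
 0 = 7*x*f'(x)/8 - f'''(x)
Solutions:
 f(x) = C1 + Integral(C2*airyai(7^(1/3)*x/2) + C3*airybi(7^(1/3)*x/2), x)


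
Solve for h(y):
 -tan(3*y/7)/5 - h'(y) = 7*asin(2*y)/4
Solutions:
 h(y) = C1 - 7*y*asin(2*y)/4 - 7*sqrt(1 - 4*y^2)/8 + 7*log(cos(3*y/7))/15


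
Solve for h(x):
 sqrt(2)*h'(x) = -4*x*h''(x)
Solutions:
 h(x) = C1 + C2*x^(1 - sqrt(2)/4)


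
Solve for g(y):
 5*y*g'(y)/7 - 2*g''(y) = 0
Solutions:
 g(y) = C1 + C2*erfi(sqrt(35)*y/14)


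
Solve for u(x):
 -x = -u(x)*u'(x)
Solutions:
 u(x) = -sqrt(C1 + x^2)
 u(x) = sqrt(C1 + x^2)


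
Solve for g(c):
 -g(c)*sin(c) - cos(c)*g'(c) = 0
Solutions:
 g(c) = C1*cos(c)


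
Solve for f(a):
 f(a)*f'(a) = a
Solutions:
 f(a) = -sqrt(C1 + a^2)
 f(a) = sqrt(C1 + a^2)


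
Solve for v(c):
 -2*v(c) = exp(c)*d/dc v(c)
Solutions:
 v(c) = C1*exp(2*exp(-c))


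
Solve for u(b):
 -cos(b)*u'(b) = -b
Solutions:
 u(b) = C1 + Integral(b/cos(b), b)


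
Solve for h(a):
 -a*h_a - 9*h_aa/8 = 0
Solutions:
 h(a) = C1 + C2*erf(2*a/3)


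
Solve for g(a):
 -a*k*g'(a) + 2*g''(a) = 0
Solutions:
 g(a) = Piecewise((-sqrt(pi)*C1*erf(a*sqrt(-k)/2)/sqrt(-k) - C2, (k > 0) | (k < 0)), (-C1*a - C2, True))


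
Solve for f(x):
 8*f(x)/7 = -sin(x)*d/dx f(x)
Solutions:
 f(x) = C1*(cos(x) + 1)^(4/7)/(cos(x) - 1)^(4/7)


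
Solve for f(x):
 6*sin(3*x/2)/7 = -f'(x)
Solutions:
 f(x) = C1 + 4*cos(3*x/2)/7


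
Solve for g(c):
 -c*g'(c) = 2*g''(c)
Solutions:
 g(c) = C1 + C2*erf(c/2)


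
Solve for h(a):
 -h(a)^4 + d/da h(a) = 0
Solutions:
 h(a) = (-1/(C1 + 3*a))^(1/3)
 h(a) = (-1/(C1 + a))^(1/3)*(-3^(2/3) - 3*3^(1/6)*I)/6
 h(a) = (-1/(C1 + a))^(1/3)*(-3^(2/3) + 3*3^(1/6)*I)/6


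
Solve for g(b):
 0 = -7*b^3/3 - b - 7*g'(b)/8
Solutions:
 g(b) = C1 - 2*b^4/3 - 4*b^2/7


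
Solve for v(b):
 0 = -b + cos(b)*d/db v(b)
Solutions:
 v(b) = C1 + Integral(b/cos(b), b)


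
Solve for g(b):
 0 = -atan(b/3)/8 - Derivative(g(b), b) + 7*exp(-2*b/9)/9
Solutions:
 g(b) = C1 - b*atan(b/3)/8 + 3*log(b^2 + 9)/16 - 7*exp(-2*b/9)/2


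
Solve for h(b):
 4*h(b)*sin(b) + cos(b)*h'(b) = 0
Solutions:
 h(b) = C1*cos(b)^4


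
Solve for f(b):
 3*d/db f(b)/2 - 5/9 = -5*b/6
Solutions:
 f(b) = C1 - 5*b^2/18 + 10*b/27


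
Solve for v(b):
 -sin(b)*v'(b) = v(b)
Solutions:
 v(b) = C1*sqrt(cos(b) + 1)/sqrt(cos(b) - 1)


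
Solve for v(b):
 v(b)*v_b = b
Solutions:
 v(b) = -sqrt(C1 + b^2)
 v(b) = sqrt(C1 + b^2)


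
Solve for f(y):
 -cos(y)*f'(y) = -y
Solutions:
 f(y) = C1 + Integral(y/cos(y), y)


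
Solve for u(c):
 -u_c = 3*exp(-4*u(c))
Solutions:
 u(c) = log(-I*(C1 - 12*c)^(1/4))
 u(c) = log(I*(C1 - 12*c)^(1/4))
 u(c) = log(-(C1 - 12*c)^(1/4))
 u(c) = log(C1 - 12*c)/4


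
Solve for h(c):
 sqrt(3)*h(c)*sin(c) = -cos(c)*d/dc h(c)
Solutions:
 h(c) = C1*cos(c)^(sqrt(3))


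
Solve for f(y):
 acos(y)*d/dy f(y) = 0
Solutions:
 f(y) = C1


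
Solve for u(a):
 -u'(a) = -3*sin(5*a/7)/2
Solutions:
 u(a) = C1 - 21*cos(5*a/7)/10


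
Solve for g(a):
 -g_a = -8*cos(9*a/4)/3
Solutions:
 g(a) = C1 + 32*sin(9*a/4)/27


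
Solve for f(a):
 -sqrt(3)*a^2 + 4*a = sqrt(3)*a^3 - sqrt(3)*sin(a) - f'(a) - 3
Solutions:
 f(a) = C1 + sqrt(3)*a^4/4 + sqrt(3)*a^3/3 - 2*a^2 - 3*a + sqrt(3)*cos(a)


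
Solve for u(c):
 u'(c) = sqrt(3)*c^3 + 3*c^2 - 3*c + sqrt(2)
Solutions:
 u(c) = C1 + sqrt(3)*c^4/4 + c^3 - 3*c^2/2 + sqrt(2)*c


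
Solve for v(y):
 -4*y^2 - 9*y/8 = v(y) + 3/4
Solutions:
 v(y) = -4*y^2 - 9*y/8 - 3/4


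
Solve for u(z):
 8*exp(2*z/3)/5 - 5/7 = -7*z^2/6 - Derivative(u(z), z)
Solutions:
 u(z) = C1 - 7*z^3/18 + 5*z/7 - 12*exp(2*z/3)/5


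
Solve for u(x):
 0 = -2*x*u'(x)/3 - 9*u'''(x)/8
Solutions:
 u(x) = C1 + Integral(C2*airyai(-2*2^(1/3)*x/3) + C3*airybi(-2*2^(1/3)*x/3), x)


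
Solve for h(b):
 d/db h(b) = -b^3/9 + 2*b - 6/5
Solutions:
 h(b) = C1 - b^4/36 + b^2 - 6*b/5


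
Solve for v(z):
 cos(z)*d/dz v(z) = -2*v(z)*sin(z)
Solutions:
 v(z) = C1*cos(z)^2


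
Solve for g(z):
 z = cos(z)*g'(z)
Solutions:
 g(z) = C1 + Integral(z/cos(z), z)


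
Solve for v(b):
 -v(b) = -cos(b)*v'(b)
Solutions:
 v(b) = C1*sqrt(sin(b) + 1)/sqrt(sin(b) - 1)


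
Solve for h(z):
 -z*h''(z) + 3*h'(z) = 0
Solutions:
 h(z) = C1 + C2*z^4


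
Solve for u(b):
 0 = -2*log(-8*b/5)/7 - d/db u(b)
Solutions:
 u(b) = C1 - 2*b*log(-b)/7 + 2*b*(-3*log(2) + 1 + log(5))/7


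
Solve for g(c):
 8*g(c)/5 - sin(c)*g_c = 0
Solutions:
 g(c) = C1*(cos(c) - 1)^(4/5)/(cos(c) + 1)^(4/5)


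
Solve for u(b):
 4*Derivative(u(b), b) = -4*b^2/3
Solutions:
 u(b) = C1 - b^3/9


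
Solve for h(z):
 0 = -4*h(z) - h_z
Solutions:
 h(z) = C1*exp(-4*z)


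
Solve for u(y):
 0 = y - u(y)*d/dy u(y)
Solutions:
 u(y) = -sqrt(C1 + y^2)
 u(y) = sqrt(C1 + y^2)


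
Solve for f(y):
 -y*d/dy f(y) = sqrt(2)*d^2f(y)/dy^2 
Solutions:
 f(y) = C1 + C2*erf(2^(1/4)*y/2)


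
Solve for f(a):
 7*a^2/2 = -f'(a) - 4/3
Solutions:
 f(a) = C1 - 7*a^3/6 - 4*a/3


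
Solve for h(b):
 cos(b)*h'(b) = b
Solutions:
 h(b) = C1 + Integral(b/cos(b), b)


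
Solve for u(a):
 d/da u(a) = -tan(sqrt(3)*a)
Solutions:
 u(a) = C1 + sqrt(3)*log(cos(sqrt(3)*a))/3


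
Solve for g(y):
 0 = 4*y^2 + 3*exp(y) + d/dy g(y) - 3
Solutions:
 g(y) = C1 - 4*y^3/3 + 3*y - 3*exp(y)


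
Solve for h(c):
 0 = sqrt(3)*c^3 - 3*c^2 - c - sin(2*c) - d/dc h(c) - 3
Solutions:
 h(c) = C1 + sqrt(3)*c^4/4 - c^3 - c^2/2 - 3*c + cos(2*c)/2


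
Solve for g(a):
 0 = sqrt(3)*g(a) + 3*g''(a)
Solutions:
 g(a) = C1*sin(3^(3/4)*a/3) + C2*cos(3^(3/4)*a/3)


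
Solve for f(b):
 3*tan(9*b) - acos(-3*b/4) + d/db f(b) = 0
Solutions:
 f(b) = C1 + b*acos(-3*b/4) + sqrt(16 - 9*b^2)/3 + log(cos(9*b))/3


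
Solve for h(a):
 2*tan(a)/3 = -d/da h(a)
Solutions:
 h(a) = C1 + 2*log(cos(a))/3


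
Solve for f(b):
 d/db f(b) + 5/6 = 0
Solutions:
 f(b) = C1 - 5*b/6


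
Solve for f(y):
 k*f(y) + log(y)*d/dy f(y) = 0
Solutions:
 f(y) = C1*exp(-k*li(y))


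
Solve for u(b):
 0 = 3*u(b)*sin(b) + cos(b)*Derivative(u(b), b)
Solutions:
 u(b) = C1*cos(b)^3


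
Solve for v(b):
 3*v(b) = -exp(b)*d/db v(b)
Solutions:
 v(b) = C1*exp(3*exp(-b))


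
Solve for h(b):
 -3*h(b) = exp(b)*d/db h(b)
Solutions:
 h(b) = C1*exp(3*exp(-b))


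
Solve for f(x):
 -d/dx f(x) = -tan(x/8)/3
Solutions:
 f(x) = C1 - 8*log(cos(x/8))/3


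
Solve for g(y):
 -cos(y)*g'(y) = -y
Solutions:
 g(y) = C1 + Integral(y/cos(y), y)


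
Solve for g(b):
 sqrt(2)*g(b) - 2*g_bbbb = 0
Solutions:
 g(b) = C1*exp(-2^(7/8)*b/2) + C2*exp(2^(7/8)*b/2) + C3*sin(2^(7/8)*b/2) + C4*cos(2^(7/8)*b/2)


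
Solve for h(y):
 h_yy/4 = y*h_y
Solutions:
 h(y) = C1 + C2*erfi(sqrt(2)*y)


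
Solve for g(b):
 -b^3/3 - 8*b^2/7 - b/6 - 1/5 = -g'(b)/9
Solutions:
 g(b) = C1 + 3*b^4/4 + 24*b^3/7 + 3*b^2/4 + 9*b/5


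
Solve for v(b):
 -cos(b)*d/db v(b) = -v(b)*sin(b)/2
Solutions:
 v(b) = C1/sqrt(cos(b))


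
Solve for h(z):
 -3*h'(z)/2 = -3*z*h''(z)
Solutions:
 h(z) = C1 + C2*z^(3/2)


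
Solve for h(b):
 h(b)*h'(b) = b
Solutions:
 h(b) = -sqrt(C1 + b^2)
 h(b) = sqrt(C1 + b^2)


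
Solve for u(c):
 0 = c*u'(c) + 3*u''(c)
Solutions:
 u(c) = C1 + C2*erf(sqrt(6)*c/6)


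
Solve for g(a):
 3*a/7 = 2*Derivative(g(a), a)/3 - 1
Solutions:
 g(a) = C1 + 9*a^2/28 + 3*a/2


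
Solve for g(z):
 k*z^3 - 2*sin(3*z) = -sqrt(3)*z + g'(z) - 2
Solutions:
 g(z) = C1 + k*z^4/4 + sqrt(3)*z^2/2 + 2*z + 2*cos(3*z)/3


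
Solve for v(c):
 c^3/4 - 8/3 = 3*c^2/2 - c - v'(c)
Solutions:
 v(c) = C1 - c^4/16 + c^3/2 - c^2/2 + 8*c/3


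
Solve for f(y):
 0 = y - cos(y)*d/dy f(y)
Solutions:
 f(y) = C1 + Integral(y/cos(y), y)


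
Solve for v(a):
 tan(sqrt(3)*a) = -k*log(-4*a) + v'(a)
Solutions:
 v(a) = C1 + a*k*(log(-a) - 1) + 2*a*k*log(2) - sqrt(3)*log(cos(sqrt(3)*a))/3


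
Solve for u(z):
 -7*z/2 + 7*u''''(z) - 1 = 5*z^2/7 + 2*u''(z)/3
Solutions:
 u(z) = C1 + C2*z + C3*exp(-sqrt(42)*z/21) + C4*exp(sqrt(42)*z/21) - 5*z^4/56 - 7*z^3/8 - 12*z^2


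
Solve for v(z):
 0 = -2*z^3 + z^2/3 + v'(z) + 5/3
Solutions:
 v(z) = C1 + z^4/2 - z^3/9 - 5*z/3


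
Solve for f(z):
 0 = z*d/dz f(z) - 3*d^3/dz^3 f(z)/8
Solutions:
 f(z) = C1 + Integral(C2*airyai(2*3^(2/3)*z/3) + C3*airybi(2*3^(2/3)*z/3), z)


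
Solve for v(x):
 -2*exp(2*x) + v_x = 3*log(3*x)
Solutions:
 v(x) = C1 + 3*x*log(x) + 3*x*(-1 + log(3)) + exp(2*x)


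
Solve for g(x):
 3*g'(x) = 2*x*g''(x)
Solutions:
 g(x) = C1 + C2*x^(5/2)


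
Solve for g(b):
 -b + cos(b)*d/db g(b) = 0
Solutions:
 g(b) = C1 + Integral(b/cos(b), b)


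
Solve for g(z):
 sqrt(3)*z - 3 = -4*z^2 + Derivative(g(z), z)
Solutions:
 g(z) = C1 + 4*z^3/3 + sqrt(3)*z^2/2 - 3*z


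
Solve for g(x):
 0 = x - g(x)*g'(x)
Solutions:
 g(x) = -sqrt(C1 + x^2)
 g(x) = sqrt(C1 + x^2)


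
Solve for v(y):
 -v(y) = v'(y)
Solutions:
 v(y) = C1*exp(-y)


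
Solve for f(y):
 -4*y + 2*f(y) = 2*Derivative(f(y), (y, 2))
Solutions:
 f(y) = C1*exp(-y) + C2*exp(y) + 2*y


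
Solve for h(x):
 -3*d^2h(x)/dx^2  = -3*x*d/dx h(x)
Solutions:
 h(x) = C1 + C2*erfi(sqrt(2)*x/2)


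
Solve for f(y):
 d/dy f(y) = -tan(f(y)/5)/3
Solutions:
 f(y) = -5*asin(C1*exp(-y/15)) + 5*pi
 f(y) = 5*asin(C1*exp(-y/15))


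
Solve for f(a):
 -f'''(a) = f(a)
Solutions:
 f(a) = C3*exp(-a) + (C1*sin(sqrt(3)*a/2) + C2*cos(sqrt(3)*a/2))*exp(a/2)


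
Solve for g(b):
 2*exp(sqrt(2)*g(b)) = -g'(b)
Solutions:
 g(b) = sqrt(2)*(2*log(1/(C1 + 2*b)) - log(2))/4


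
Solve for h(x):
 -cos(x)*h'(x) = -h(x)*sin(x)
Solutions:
 h(x) = C1/cos(x)


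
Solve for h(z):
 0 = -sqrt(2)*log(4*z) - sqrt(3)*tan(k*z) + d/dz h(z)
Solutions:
 h(z) = C1 + sqrt(2)*z*(log(z) - 1) + 2*sqrt(2)*z*log(2) + sqrt(3)*Piecewise((-log(cos(k*z))/k, Ne(k, 0)), (0, True))


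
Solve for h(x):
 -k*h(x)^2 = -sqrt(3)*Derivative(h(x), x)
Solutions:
 h(x) = -3/(C1 + sqrt(3)*k*x)


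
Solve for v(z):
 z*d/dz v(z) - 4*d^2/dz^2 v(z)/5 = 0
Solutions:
 v(z) = C1 + C2*erfi(sqrt(10)*z/4)


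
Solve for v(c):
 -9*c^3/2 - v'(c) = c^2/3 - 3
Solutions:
 v(c) = C1 - 9*c^4/8 - c^3/9 + 3*c


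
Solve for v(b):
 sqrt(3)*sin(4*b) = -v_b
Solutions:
 v(b) = C1 + sqrt(3)*cos(4*b)/4


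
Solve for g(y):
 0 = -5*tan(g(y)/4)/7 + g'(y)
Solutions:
 g(y) = -4*asin(C1*exp(5*y/28)) + 4*pi
 g(y) = 4*asin(C1*exp(5*y/28))


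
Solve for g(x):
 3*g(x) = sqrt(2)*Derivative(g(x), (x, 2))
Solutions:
 g(x) = C1*exp(-2^(3/4)*sqrt(3)*x/2) + C2*exp(2^(3/4)*sqrt(3)*x/2)


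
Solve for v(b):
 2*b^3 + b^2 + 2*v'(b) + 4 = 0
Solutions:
 v(b) = C1 - b^4/4 - b^3/6 - 2*b


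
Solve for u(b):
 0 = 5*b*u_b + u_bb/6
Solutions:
 u(b) = C1 + C2*erf(sqrt(15)*b)


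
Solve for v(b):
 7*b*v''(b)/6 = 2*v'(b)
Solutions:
 v(b) = C1 + C2*b^(19/7)


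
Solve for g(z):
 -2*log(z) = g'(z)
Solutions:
 g(z) = C1 - 2*z*log(z) + 2*z


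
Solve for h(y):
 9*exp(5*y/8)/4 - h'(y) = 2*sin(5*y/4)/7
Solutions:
 h(y) = C1 + 18*exp(5*y/8)/5 + 8*cos(5*y/4)/35


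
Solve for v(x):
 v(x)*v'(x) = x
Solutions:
 v(x) = -sqrt(C1 + x^2)
 v(x) = sqrt(C1 + x^2)


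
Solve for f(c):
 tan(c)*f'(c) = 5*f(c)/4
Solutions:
 f(c) = C1*sin(c)^(5/4)


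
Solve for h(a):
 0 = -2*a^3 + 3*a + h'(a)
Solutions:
 h(a) = C1 + a^4/2 - 3*a^2/2


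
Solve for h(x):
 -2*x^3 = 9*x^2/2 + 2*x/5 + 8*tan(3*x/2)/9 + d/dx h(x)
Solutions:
 h(x) = C1 - x^4/2 - 3*x^3/2 - x^2/5 + 16*log(cos(3*x/2))/27


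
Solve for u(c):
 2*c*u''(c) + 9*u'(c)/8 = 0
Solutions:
 u(c) = C1 + C2*c^(7/16)


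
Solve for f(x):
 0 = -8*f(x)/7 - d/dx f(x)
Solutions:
 f(x) = C1*exp(-8*x/7)


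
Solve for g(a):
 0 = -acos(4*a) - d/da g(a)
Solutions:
 g(a) = C1 - a*acos(4*a) + sqrt(1 - 16*a^2)/4


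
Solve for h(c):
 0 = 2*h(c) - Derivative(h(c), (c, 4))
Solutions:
 h(c) = C1*exp(-2^(1/4)*c) + C2*exp(2^(1/4)*c) + C3*sin(2^(1/4)*c) + C4*cos(2^(1/4)*c)


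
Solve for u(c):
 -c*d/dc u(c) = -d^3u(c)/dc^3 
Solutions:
 u(c) = C1 + Integral(C2*airyai(c) + C3*airybi(c), c)


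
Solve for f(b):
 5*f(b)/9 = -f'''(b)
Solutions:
 f(b) = C3*exp(-15^(1/3)*b/3) + (C1*sin(3^(5/6)*5^(1/3)*b/6) + C2*cos(3^(5/6)*5^(1/3)*b/6))*exp(15^(1/3)*b/6)


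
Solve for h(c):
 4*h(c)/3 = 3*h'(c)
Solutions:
 h(c) = C1*exp(4*c/9)


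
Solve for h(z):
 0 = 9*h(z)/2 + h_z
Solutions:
 h(z) = C1*exp(-9*z/2)


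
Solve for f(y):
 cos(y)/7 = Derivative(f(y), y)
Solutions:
 f(y) = C1 + sin(y)/7


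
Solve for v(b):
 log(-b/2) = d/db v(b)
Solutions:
 v(b) = C1 + b*log(-b) + b*(-1 - log(2))


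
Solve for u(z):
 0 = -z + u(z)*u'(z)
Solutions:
 u(z) = -sqrt(C1 + z^2)
 u(z) = sqrt(C1 + z^2)


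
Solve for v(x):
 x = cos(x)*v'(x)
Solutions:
 v(x) = C1 + Integral(x/cos(x), x)


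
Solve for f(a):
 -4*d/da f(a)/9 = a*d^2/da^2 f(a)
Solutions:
 f(a) = C1 + C2*a^(5/9)


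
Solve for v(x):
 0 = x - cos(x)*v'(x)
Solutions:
 v(x) = C1 + Integral(x/cos(x), x)


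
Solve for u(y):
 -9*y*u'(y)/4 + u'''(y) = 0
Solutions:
 u(y) = C1 + Integral(C2*airyai(2^(1/3)*3^(2/3)*y/2) + C3*airybi(2^(1/3)*3^(2/3)*y/2), y)


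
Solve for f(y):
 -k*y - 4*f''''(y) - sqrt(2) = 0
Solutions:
 f(y) = C1 + C2*y + C3*y^2 + C4*y^3 - k*y^5/480 - sqrt(2)*y^4/96


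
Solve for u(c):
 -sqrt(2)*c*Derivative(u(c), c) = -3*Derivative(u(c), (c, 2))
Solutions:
 u(c) = C1 + C2*erfi(2^(3/4)*sqrt(3)*c/6)


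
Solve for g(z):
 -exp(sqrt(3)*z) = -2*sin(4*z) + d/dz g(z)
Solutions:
 g(z) = C1 - sqrt(3)*exp(sqrt(3)*z)/3 - cos(4*z)/2


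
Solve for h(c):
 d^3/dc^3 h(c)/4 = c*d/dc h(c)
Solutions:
 h(c) = C1 + Integral(C2*airyai(2^(2/3)*c) + C3*airybi(2^(2/3)*c), c)


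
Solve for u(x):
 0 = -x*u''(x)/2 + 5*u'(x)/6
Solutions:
 u(x) = C1 + C2*x^(8/3)


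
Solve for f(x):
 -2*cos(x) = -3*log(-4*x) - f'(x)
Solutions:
 f(x) = C1 - 3*x*log(-x) - 6*x*log(2) + 3*x + 2*sin(x)


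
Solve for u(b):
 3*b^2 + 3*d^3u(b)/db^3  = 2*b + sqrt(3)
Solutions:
 u(b) = C1 + C2*b + C3*b^2 - b^5/60 + b^4/36 + sqrt(3)*b^3/18


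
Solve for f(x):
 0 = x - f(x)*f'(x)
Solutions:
 f(x) = -sqrt(C1 + x^2)
 f(x) = sqrt(C1 + x^2)


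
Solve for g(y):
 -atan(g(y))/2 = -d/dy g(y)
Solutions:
 Integral(1/atan(_y), (_y, g(y))) = C1 + y/2


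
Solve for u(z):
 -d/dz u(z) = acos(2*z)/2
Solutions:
 u(z) = C1 - z*acos(2*z)/2 + sqrt(1 - 4*z^2)/4


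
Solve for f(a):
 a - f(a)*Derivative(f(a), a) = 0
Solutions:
 f(a) = -sqrt(C1 + a^2)
 f(a) = sqrt(C1 + a^2)


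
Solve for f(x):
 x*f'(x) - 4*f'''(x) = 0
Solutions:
 f(x) = C1 + Integral(C2*airyai(2^(1/3)*x/2) + C3*airybi(2^(1/3)*x/2), x)


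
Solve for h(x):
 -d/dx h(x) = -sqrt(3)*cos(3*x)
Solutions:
 h(x) = C1 + sqrt(3)*sin(3*x)/3


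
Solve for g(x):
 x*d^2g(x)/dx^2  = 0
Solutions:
 g(x) = C1 + C2*x


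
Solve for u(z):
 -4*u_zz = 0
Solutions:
 u(z) = C1 + C2*z


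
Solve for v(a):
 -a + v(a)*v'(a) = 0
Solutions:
 v(a) = -sqrt(C1 + a^2)
 v(a) = sqrt(C1 + a^2)
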